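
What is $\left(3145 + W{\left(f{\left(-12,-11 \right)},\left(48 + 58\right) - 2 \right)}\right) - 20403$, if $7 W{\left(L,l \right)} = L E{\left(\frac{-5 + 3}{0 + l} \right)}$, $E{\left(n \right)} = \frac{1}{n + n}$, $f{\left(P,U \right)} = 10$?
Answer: $- \frac{121066}{7} \approx -17295.0$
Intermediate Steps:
$E{\left(n \right)} = \frac{1}{2 n}$
$W{\left(L,l \right)} = - \frac{L l}{28}$ ($W{\left(L,l \right)} = \frac{L \frac{1}{2 \frac{-5 + 3}{0 + l}}}{7} = \frac{L \frac{1}{2 \left(- \frac{2}{l}\right)}}{7} = \frac{L \frac{\left(- \frac{1}{2}\right) l}{2}}{7} = \frac{L \left(- \frac{l}{4}\right)}{7} = \frac{\left(- \frac{1}{4}\right) L l}{7} = - \frac{L l}{28}$)
$\left(3145 + W{\left(f{\left(-12,-11 \right)},\left(48 + 58\right) - 2 \right)}\right) - 20403 = \left(3145 - \frac{5 \left(\left(48 + 58\right) - 2\right)}{14}\right) - 20403 = \left(3145 - \frac{5 \left(106 - 2\right)}{14}\right) - 20403 = \left(3145 - \frac{5}{14} \cdot 104\right) - 20403 = \left(3145 - \frac{260}{7}\right) - 20403 = \frac{21755}{7} - 20403 = - \frac{121066}{7}$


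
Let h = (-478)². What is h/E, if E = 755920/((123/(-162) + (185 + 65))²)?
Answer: 10347165323401/551065680 ≈ 18777.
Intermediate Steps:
h = 228484
E = 2204262720/181144681 (E = 755920/((123*(-1/162) + 250)²) = 755920/((-41/54 + 250)²) = 755920/((13459/54)²) = 755920/(181144681/2916) = 755920*(2916/181144681) = 2204262720/181144681 ≈ 12.169)
h/E = 228484/(2204262720/181144681) = 228484*(181144681/2204262720) = 10347165323401/551065680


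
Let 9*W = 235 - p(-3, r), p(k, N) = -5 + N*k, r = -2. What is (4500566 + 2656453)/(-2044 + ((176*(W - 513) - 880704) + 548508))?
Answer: -2385673/139984 ≈ -17.042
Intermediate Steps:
W = 26 (W = (235 - (-5 - 2*(-3)))/9 = (235 - (-5 + 6))/9 = (235 - 1*1)/9 = (235 - 1)/9 = (⅑)*234 = 26)
(4500566 + 2656453)/(-2044 + ((176*(W - 513) - 880704) + 548508)) = (4500566 + 2656453)/(-2044 + ((176*(26 - 513) - 880704) + 548508)) = 7157019/(-2044 + ((176*(-487) - 880704) + 548508)) = 7157019/(-2044 + ((-85712 - 880704) + 548508)) = 7157019/(-2044 + (-966416 + 548508)) = 7157019/(-2044 - 417908) = 7157019/(-419952) = 7157019*(-1/419952) = -2385673/139984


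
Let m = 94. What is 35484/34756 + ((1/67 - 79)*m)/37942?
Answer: 9114383811/11044214273 ≈ 0.82526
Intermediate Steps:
35484/34756 + ((1/67 - 79)*m)/37942 = 35484/34756 + ((1/67 - 79)*94)/37942 = 35484*(1/34756) + ((1/67 - 79)*94)*(1/37942) = 8871/8689 - 5292/67*94*(1/37942) = 8871/8689 - 497448/67*1/37942 = 8871/8689 - 248724/1271057 = 9114383811/11044214273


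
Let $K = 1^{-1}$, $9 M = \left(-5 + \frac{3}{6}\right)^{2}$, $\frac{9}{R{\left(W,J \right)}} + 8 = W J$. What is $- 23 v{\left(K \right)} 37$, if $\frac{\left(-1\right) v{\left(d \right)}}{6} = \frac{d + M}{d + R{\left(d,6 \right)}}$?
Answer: $- \frac{33189}{7} \approx -4741.3$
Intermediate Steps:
$R{\left(W,J \right)} = \frac{9}{-8 + J W}$ ($R{\left(W,J \right)} = \frac{9}{-8 + W J} = \frac{9}{-8 + J W}$)
$M = \frac{9}{4}$ ($M = \frac{\left(-5 + \frac{3}{6}\right)^{2}}{9} = \frac{\left(-5 + 3 \cdot \frac{1}{6}\right)^{2}}{9} = \frac{\left(-5 + \frac{1}{2}\right)^{2}}{9} = \frac{\left(- \frac{9}{2}\right)^{2}}{9} = \frac{1}{9} \cdot \frac{81}{4} = \frac{9}{4} \approx 2.25$)
$K = 1$
$v{\left(d \right)} = - \frac{6 \left(\frac{9}{4} + d\right)}{d + \frac{9}{-8 + 6 d}}$ ($v{\left(d \right)} = - 6 \frac{d + \frac{9}{4}}{d + \frac{9}{-8 + 6 d}} = - 6 \frac{\frac{9}{4} + d}{d + \frac{9}{-8 + 6 d}} = - \frac{6 \left(\frac{9}{4} + d\right)}{d + \frac{9}{-8 + 6 d}}$)
$- 23 v{\left(K \right)} 37 = - 23 \frac{3 \left(36 - 12 \cdot 1^{2} - 11\right)}{9 - 8 + 6 \cdot 1^{2}} \cdot 37 = - 23 \frac{3 \left(36 - 12 - 11\right)}{9 - 8 + 6 \cdot 1} \cdot 37 = - 23 \frac{3 \left(36 - 12 - 11\right)}{9 - 8 + 6} \cdot 37 = - 23 \cdot 3 \cdot \frac{1}{7} \cdot 13 \cdot 37 = \left(-23\right) \frac{39}{7} \cdot 37 = \left(- \frac{897}{7}\right) 37 = - \frac{33189}{7}$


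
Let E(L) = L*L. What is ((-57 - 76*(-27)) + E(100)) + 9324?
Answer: 21319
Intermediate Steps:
E(L) = L²
((-57 - 76*(-27)) + E(100)) + 9324 = ((-57 - 76*(-27)) + 100²) + 9324 = ((-57 + 2052) + 10000) + 9324 = (1995 + 10000) + 9324 = 11995 + 9324 = 21319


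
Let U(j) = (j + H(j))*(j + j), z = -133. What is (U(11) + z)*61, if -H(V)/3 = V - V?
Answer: 6649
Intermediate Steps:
H(V) = 0 (H(V) = -3*(V - V) = -3*0 = 0)
U(j) = 2*j² (U(j) = (j + 0)*(j + j) = j*(2*j) = 2*j²)
(U(11) + z)*61 = (2*11² - 133)*61 = (2*121 - 133)*61 = (242 - 133)*61 = 109*61 = 6649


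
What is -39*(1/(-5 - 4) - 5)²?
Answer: -27508/27 ≈ -1018.8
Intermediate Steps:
-39*(1/(-5 - 4) - 5)² = -39*(1/(-9) - 5)² = -39*(-⅑ - 5)² = -39*(-46/9)² = -39*2116/81 = -27508/27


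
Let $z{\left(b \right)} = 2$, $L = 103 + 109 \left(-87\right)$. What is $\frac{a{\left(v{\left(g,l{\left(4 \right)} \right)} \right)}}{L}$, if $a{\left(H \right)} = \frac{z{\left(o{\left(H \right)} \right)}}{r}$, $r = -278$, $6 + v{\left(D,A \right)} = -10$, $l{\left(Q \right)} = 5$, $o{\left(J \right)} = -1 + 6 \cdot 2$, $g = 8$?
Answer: $\frac{1}{1303820} \approx 7.6698 \cdot 10^{-7}$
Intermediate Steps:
$o{\left(J \right)} = 11$ ($o{\left(J \right)} = -1 + 12 = 11$)
$v{\left(D,A \right)} = -16$ ($v{\left(D,A \right)} = -6 - 10 = -16$)
$L = -9380$ ($L = 103 - 9483 = -9380$)
$a{\left(H \right)} = - \frac{1}{139}$ ($a{\left(H \right)} = \frac{2}{-278} = 2 \left(- \frac{1}{278}\right) = - \frac{1}{139}$)
$\frac{a{\left(v{\left(g,l{\left(4 \right)} \right)} \right)}}{L} = - \frac{1}{139 \left(-9380\right)} = \left(- \frac{1}{139}\right) \left(- \frac{1}{9380}\right) = \frac{1}{1303820}$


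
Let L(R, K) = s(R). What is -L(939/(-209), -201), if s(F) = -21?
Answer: 21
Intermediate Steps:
L(R, K) = -21
-L(939/(-209), -201) = -1*(-21) = 21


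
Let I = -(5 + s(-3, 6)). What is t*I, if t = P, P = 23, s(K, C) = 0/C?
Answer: -115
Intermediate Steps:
s(K, C) = 0
t = 23
I = -5 (I = -(5 + 0) = -1*5 = -5)
t*I = 23*(-5) = -115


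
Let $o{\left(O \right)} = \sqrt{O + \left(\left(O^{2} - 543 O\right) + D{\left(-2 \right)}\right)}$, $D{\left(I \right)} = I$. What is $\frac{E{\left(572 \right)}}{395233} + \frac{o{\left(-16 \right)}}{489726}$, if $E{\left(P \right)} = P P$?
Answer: $\frac{327184}{395233} + \frac{\sqrt{8926}}{489726} \approx 0.82802$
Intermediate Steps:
$E{\left(P \right)} = P^{2}$
$o{\left(O \right)} = \sqrt{-2 + O^{2} - 542 O}$ ($o{\left(O \right)} = \sqrt{O - \left(2 - O^{2} + 543 O\right)} = \sqrt{-2 + O^{2} - 542 O}$)
$\frac{E{\left(572 \right)}}{395233} + \frac{o{\left(-16 \right)}}{489726} = \frac{572^{2}}{395233} + \frac{\sqrt{-2 + \left(-16\right)^{2} - -8672}}{489726} = 327184 \cdot \frac{1}{395233} + \sqrt{-2 + 256 + 8672} \cdot \frac{1}{489726} = \frac{327184}{395233} + \sqrt{8926} \cdot \frac{1}{489726} = \frac{327184}{395233} + \frac{\sqrt{8926}}{489726}$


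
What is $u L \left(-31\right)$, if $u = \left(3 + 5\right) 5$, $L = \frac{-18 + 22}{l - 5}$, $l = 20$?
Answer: $- \frac{992}{3} \approx -330.67$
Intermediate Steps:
$L = \frac{4}{15}$ ($L = \frac{-18 + 22}{20 - 5} = \frac{4}{15} \approx 0.26667$)
$u = 40$ ($u = 8 \cdot 5 = 40$)
$u L \left(-31\right) = 40 \cdot \frac{4}{15} \left(-31\right) = \frac{32}{3} \left(-31\right) = - \frac{992}{3}$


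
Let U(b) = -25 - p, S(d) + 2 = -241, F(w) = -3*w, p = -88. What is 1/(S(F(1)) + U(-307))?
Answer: -1/180 ≈ -0.0055556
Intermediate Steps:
S(d) = -243 (S(d) = -2 - 241 = -243)
U(b) = 63 (U(b) = -25 - 1*(-88) = -25 + 88 = 63)
1/(S(F(1)) + U(-307)) = 1/(-243 + 63) = 1/(-180) = -1/180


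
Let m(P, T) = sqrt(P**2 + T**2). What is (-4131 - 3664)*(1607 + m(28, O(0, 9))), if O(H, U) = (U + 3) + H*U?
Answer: -12526565 - 31180*sqrt(58) ≈ -1.2764e+7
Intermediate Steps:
O(H, U) = 3 + U + H*U (O(H, U) = (3 + U) + H*U = 3 + U + H*U)
(-4131 - 3664)*(1607 + m(28, O(0, 9))) = (-4131 - 3664)*(1607 + sqrt(28**2 + (3 + 9 + 0*9)**2)) = -7795*(1607 + sqrt(784 + (3 + 9 + 0)**2)) = -7795*(1607 + sqrt(784 + 12**2)) = -7795*(1607 + sqrt(784 + 144)) = -7795*(1607 + sqrt(928)) = -7795*(1607 + 4*sqrt(58)) = -12526565 - 31180*sqrt(58)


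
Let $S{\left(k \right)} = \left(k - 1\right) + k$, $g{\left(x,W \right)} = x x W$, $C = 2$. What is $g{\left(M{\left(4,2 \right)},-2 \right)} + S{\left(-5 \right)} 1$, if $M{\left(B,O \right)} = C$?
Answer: $-19$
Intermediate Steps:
$M{\left(B,O \right)} = 2$
$g{\left(x,W \right)} = W x^{2}$ ($g{\left(x,W \right)} = x^{2} W = W x^{2}$)
$S{\left(k \right)} = -1 + 2 k$ ($S{\left(k \right)} = \left(-1 + k\right) + k = -1 + 2 k$)
$g{\left(M{\left(4,2 \right)},-2 \right)} + S{\left(-5 \right)} 1 = - 2 \cdot 2^{2} + \left(-1 + 2 \left(-5\right)\right) 1 = \left(-2\right) 4 + \left(-1 - 10\right) 1 = -8 - 11 = -19$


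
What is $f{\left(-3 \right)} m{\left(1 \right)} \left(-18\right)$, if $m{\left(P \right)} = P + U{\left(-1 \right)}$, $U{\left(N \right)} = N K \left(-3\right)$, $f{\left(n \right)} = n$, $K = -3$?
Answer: $-432$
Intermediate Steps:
$U{\left(N \right)} = 9 N$ ($U{\left(N \right)} = N \left(-3\right) \left(-3\right) = - 3 N \left(-3\right) = 9 N$)
$m{\left(P \right)} = -9 + P$ ($m{\left(P \right)} = P + 9 \left(-1\right) = P - 9 = -9 + P$)
$f{\left(-3 \right)} m{\left(1 \right)} \left(-18\right) = - 3 \left(-9 + 1\right) \left(-18\right) = \left(-3\right) \left(-8\right) \left(-18\right) = 24 \left(-18\right) = -432$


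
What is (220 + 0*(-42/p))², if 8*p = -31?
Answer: 48400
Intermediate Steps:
p = -31/8 (p = (⅛)*(-31) = -31/8 ≈ -3.8750)
(220 + 0*(-42/p))² = (220 + 0*(-42/(-31/8)))² = (220 + 0*(-42*(-8/31)))² = (220 + 0*(336/31))² = (220 + 0)² = 220² = 48400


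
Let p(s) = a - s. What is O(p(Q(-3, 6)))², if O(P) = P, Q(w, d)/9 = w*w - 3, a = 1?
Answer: 2809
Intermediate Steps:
Q(w, d) = -27 + 9*w² (Q(w, d) = 9*(w*w - 3) = 9*(w² - 3) = 9*(-3 + w²) = -27 + 9*w²)
p(s) = 1 - s
O(p(Q(-3, 6)))² = (1 - (-27 + 9*(-3)²))² = (1 - (-27 + 9*9))² = (1 - (-27 + 81))² = (1 - 1*54)² = (1 - 54)² = (-53)² = 2809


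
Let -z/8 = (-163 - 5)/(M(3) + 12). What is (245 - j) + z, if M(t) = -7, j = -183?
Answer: 3484/5 ≈ 696.80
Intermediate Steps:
z = 1344/5 (z = -8*(-163 - 5)/(-7 + 12) = -(-1344)/5 = -8*(-168/5) = 1344/5 ≈ 268.80)
(245 - j) + z = (245 - 1*(-183)) + 1344/5 = (245 + 183) + 1344/5 = 428 + 1344/5 = 3484/5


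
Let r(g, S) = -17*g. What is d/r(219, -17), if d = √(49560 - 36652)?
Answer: -2*√3227/3723 ≈ -0.030517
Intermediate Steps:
d = 2*√3227 (d = √12908 = 2*√3227 ≈ 113.61)
d/r(219, -17) = (2*√3227)/((-17*219)) = (2*√3227)/(-3723) = (2*√3227)*(-1/3723) = -2*√3227/3723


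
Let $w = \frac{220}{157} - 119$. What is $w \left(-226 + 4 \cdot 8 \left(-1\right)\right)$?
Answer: $\frac{4763454}{157} \approx 30340.0$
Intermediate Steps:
$w = - \frac{18463}{157}$ ($w = 220 \cdot \frac{1}{157} - 119 = \frac{220}{157} - 119 = - \frac{18463}{157} \approx -117.6$)
$w \left(-226 + 4 \cdot 8 \left(-1\right)\right) = - \frac{18463 \left(-226 + 4 \cdot 8 \left(-1\right)\right)}{157} = - \frac{18463 \left(-226 + 32 \left(-1\right)\right)}{157} = - \frac{18463 \left(-226 - 32\right)}{157} = \left(- \frac{18463}{157}\right) \left(-258\right) = \frac{4763454}{157}$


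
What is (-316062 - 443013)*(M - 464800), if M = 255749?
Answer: 158685387825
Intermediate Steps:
(-316062 - 443013)*(M - 464800) = (-316062 - 443013)*(255749 - 464800) = -759075*(-209051) = 158685387825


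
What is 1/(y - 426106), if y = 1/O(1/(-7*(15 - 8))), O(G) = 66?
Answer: -66/28122995 ≈ -2.3468e-6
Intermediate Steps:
y = 1/66 ≈ 0.015152
1/(y - 426106) = 1/(1/66 - 426106) = 1/(-28122995/66) = -66/28122995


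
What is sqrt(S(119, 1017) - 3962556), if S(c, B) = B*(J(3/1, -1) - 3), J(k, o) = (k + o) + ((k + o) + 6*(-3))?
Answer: 3*I*sqrt(442205) ≈ 1995.0*I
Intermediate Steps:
J(k, o) = -18 + 2*k + 2*o (J(k, o) = (k + o) + ((k + o) - 18) = (k + o) + (-18 + k + o) = -18 + 2*k + 2*o)
S(c, B) = -17*B (S(c, B) = B*((-18 + 2*(3/1) + 2*(-1)) - 3) = B*((-18 + 2*(3*1) - 2) - 3) = B*((-18 + 2*3 - 2) - 3) = B*((-18 + 6 - 2) - 3) = B*(-14 - 3) = B*(-17) = -17*B)
sqrt(S(119, 1017) - 3962556) = sqrt(-17*1017 - 3962556) = sqrt(-17289 - 3962556) = sqrt(-3979845) = 3*I*sqrt(442205)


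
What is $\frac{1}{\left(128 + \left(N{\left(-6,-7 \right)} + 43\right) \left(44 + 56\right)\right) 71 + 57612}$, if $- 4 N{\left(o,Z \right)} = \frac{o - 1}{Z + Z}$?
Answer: $\frac{2}{742225} \approx 2.6946 \cdot 10^{-6}$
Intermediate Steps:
$N{\left(o,Z \right)} = - \frac{-1 + o}{8 Z}$ ($N{\left(o,Z \right)} = - \frac{\left(o - 1\right) \frac{1}{Z + Z}}{4} = - \frac{\left(-1 + o\right) \frac{1}{2 Z}}{4} = - \frac{\frac{1}{2} \frac{1}{Z} \left(-1 + o\right)}{4} = - \frac{-1 + o}{8 Z}$)
$\frac{1}{\left(128 + \left(N{\left(-6,-7 \right)} + 43\right) \left(44 + 56\right)\right) 71 + 57612} = \frac{1}{\left(128 + \left(\frac{1 - -6}{8 \left(-7\right)} + 43\right) \left(44 + 56\right)\right) 71 + 57612} = \frac{1}{\left(128 + \left(\frac{1}{8} \left(- \frac{1}{7}\right) \left(1 + 6\right) + 43\right) 100\right) 71 + 57612} = \frac{1}{\left(128 + \left(\frac{1}{8} \left(- \frac{1}{7}\right) 7 + 43\right) 100\right) 71 + 57612} = \frac{1}{\left(128 + \left(- \frac{1}{8} + 43\right) 100\right) 71 + 57612} = \frac{1}{\left(128 + \frac{343}{8} \cdot 100\right) 71 + 57612} = \frac{1}{\left(128 + \frac{8575}{2}\right) 71 + 57612} = \frac{1}{\frac{8831}{2} \cdot 71 + 57612} = \frac{1}{\frac{627001}{2} + 57612} = \frac{1}{\frac{742225}{2}} = \frac{2}{742225}$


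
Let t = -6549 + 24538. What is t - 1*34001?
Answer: -16012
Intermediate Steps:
t = 17989
t - 1*34001 = 17989 - 1*34001 = 17989 - 34001 = -16012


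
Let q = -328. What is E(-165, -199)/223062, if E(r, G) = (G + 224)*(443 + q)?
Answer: 2875/223062 ≈ 0.012889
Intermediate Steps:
E(r, G) = 25760 + 115*G (E(r, G) = (G + 224)*(443 - 328) = (224 + G)*115 = 25760 + 115*G)
E(-165, -199)/223062 = (25760 + 115*(-199))/223062 = (25760 - 22885)*(1/223062) = 2875*(1/223062) = 2875/223062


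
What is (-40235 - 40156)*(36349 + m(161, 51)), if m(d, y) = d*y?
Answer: -3582222960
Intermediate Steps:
(-40235 - 40156)*(36349 + m(161, 51)) = (-40235 - 40156)*(36349 + 161*51) = -80391*(36349 + 8211) = -80391*44560 = -3582222960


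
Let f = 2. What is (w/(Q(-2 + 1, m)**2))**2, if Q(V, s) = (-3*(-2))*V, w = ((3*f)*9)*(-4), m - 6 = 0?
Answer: 36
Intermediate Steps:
m = 6 (m = 6 + 0 = 6)
w = -216 (w = ((3*2)*9)*(-4) = (6*9)*(-4) = 54*(-4) = -216)
Q(V, s) = 6*V
(w/(Q(-2 + 1, m)**2))**2 = (-216*1/(36*(-2 + 1)**2))**2 = (-216/((6*(-1))**2))**2 = (-216/((-6)**2))**2 = (-216/36)**2 = (-216*1/36)**2 = (-6)**2 = 36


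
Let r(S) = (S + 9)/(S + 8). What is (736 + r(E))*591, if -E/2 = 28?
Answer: 6968875/16 ≈ 4.3555e+5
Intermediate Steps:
E = -56 (E = -2*28 = -56)
r(S) = (9 + S)/(8 + S)
(736 + r(E))*591 = (736 + (9 - 56)/(8 - 56))*591 = (736 - 47/(-48))*591 = (736 - 1/48*(-47))*591 = (736 + 47/48)*591 = (35375/48)*591 = 6968875/16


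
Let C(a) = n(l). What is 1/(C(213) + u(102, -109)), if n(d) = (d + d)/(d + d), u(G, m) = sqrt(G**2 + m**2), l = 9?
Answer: -1/22284 + sqrt(22285)/22284 ≈ 0.0066542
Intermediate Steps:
n(d) = 1 (n(d) = (2*d)/((2*d)) = (2*d)*(1/(2*d)) = 1)
C(a) = 1
1/(C(213) + u(102, -109)) = 1/(1 + sqrt(102**2 + (-109)**2)) = 1/(1 + sqrt(10404 + 11881)) = 1/(1 + sqrt(22285))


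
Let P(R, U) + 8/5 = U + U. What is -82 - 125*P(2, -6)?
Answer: 1618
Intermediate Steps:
P(R, U) = -8/5 + 2*U (P(R, U) = -8/5 + (U + U) = -8/5 + 2*U)
-82 - 125*P(2, -6) = -82 - 125*(-8/5 + 2*(-6)) = -82 - 125*(-8/5 - 12) = -82 - 125*(-68/5) = -82 + 1700 = 1618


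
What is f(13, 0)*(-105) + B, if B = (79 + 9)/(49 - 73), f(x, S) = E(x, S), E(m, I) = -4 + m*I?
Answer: 1249/3 ≈ 416.33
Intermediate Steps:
E(m, I) = -4 + I*m
f(x, S) = -4 + S*x
B = -11/3 (B = 88/(-24) = 88*(-1/24) = -11/3 ≈ -3.6667)
f(13, 0)*(-105) + B = (-4 + 0*13)*(-105) - 11/3 = (-4 + 0)*(-105) - 11/3 = -4*(-105) - 11/3 = 420 - 11/3 = 1249/3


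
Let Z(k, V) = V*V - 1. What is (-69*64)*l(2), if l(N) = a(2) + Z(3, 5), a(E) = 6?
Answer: -132480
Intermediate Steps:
Z(k, V) = -1 + V² (Z(k, V) = V² - 1 = -1 + V²)
l(N) = 30 (l(N) = 6 + (-1 + 5²) = 6 + (-1 + 25) = 6 + 24 = 30)
(-69*64)*l(2) = -69*64*30 = -4416*30 = -132480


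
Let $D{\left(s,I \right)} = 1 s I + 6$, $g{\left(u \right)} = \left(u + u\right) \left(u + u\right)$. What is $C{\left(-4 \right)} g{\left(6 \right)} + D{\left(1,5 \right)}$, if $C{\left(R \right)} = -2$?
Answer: $-277$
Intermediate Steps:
$g{\left(u \right)} = 4 u^{2}$ ($g{\left(u \right)} = 2 u 2 u = 4 u^{2}$)
$D{\left(s,I \right)} = 6 + I s$ ($D{\left(s,I \right)} = s I + 6 = I s + 6 = 6 + I s$)
$C{\left(-4 \right)} g{\left(6 \right)} + D{\left(1,5 \right)} = - 2 \cdot 4 \cdot 6^{2} + \left(6 + 5 \cdot 1\right) = - 2 \cdot 4 \cdot 36 + \left(6 + 5\right) = \left(-2\right) 144 + 11 = -288 + 11 = -277$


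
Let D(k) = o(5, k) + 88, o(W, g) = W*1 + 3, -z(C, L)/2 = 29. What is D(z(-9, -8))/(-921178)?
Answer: -48/460589 ≈ -0.00010421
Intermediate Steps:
z(C, L) = -58 (z(C, L) = -2*29 = -58)
o(W, g) = 3 + W (o(W, g) = W + 3 = 3 + W)
D(k) = 96 (D(k) = (3 + 5) + 88 = 8 + 88 = 96)
D(z(-9, -8))/(-921178) = 96/(-921178) = 96*(-1/921178) = -48/460589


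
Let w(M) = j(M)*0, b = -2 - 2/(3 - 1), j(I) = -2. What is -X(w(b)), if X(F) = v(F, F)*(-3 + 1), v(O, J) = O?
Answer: 0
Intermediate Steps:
b = -3 (b = -2 - 2/2 = -2 - 2*1/2 = -2 - 1 = -3)
w(M) = 0 (w(M) = -2*0 = 0)
X(F) = -2*F (X(F) = F*(-3 + 1) = F*(-2) = -2*F)
-X(w(b)) = -(-2)*0 = -1*0 = 0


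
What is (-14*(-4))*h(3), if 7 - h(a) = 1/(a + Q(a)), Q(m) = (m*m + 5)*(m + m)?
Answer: 34048/87 ≈ 391.36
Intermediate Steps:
Q(m) = 2*m*(5 + m²) (Q(m) = (m² + 5)*(2*m) = (5 + m²)*(2*m) = 2*m*(5 + m²))
h(a) = 7 - 1/(a + 2*a*(5 + a²))
(-14*(-4))*h(3) = (-14*(-4))*((-1 + 14*3³ + 77*3)/(3*(11 + 2*3²))) = 56*((-1 + 14*27 + 231)/(3*(11 + 2*9))) = 56*((-1 + 378 + 231)/(3*(11 + 18))) = 56*((⅓)*608/29) = 56*((⅓)*(1/29)*608) = 56*(608/87) = 34048/87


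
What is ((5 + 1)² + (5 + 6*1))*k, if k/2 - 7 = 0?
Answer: 658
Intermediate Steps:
k = 14 (k = 14 + 2*0 = 14 + 0 = 14)
((5 + 1)² + (5 + 6*1))*k = ((5 + 1)² + (5 + 6*1))*14 = (6² + (5 + 6))*14 = (36 + 11)*14 = 47*14 = 658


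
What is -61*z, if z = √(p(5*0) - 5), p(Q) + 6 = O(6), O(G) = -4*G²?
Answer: -61*I*√155 ≈ -759.44*I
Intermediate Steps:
p(Q) = -150 (p(Q) = -6 - 4*6² = -6 - 4*36 = -6 - 144 = -150)
z = I*√155 (z = √(-150 - 5) = √(-155) = I*√155 ≈ 12.45*I)
-61*z = -61*I*√155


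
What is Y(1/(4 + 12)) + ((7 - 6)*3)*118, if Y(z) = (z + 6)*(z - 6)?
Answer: 81409/256 ≈ 318.00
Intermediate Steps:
Y(z) = (-6 + z)*(6 + z) (Y(z) = (6 + z)*(-6 + z) = (-6 + z)*(6 + z))
Y(1/(4 + 12)) + ((7 - 6)*3)*118 = (-36 + (1/(4 + 12))²) + ((7 - 6)*3)*118 = (-36 + (1/16)²) + (1*3)*118 = (-36 + (1/16)²) + 3*118 = (-36 + 1/256) + 354 = -9215/256 + 354 = 81409/256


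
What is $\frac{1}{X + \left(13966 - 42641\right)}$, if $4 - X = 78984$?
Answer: $- \frac{1}{107655} \approx -9.2889 \cdot 10^{-6}$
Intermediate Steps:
$X = -78980$ ($X = 4 - 78984 = -78980$)
$\frac{1}{X + \left(13966 - 42641\right)} = \frac{1}{-78980 + \left(13966 - 42641\right)} = \frac{1}{-78980 - 28675} = \frac{1}{-107655} = - \frac{1}{107655}$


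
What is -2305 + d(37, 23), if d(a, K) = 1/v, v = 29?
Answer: -66844/29 ≈ -2305.0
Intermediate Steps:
d(a, K) = 1/29
-2305 + d(37, 23) = -2305 + 1/29 = -66844/29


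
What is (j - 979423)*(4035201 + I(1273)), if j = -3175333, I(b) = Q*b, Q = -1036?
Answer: -11285867019988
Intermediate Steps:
I(b) = -1036*b
(j - 979423)*(4035201 + I(1273)) = (-3175333 - 979423)*(4035201 - 1036*1273) = -4154756*(4035201 - 1318828) = -4154756*2716373 = -11285867019988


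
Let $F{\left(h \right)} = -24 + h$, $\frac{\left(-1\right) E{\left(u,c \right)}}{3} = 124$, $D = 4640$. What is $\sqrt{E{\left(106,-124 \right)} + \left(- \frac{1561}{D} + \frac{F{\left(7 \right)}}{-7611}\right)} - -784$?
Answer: $784 + \frac{i \sqrt{29022334182983490}}{8828760} \approx 784.0 + 19.296 i$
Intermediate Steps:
$E{\left(u,c \right)} = -372$ ($E{\left(u,c \right)} = \left(-3\right) 124 = -372$)
$\sqrt{E{\left(106,-124 \right)} + \left(- \frac{1561}{D} + \frac{F{\left(7 \right)}}{-7611}\right)} - -784 = \sqrt{-372 - \left(\frac{1561}{4640} - \frac{-24 + 7}{-7611}\right)} - -784 = \sqrt{-372 - \frac{11801891}{35315040}} + 784 = \sqrt{- \frac{13148996771}{35315040}} + 784 = \frac{i \sqrt{29022334182983490}}{8828760} + 784 = 784 + \frac{i \sqrt{29022334182983490}}{8828760}$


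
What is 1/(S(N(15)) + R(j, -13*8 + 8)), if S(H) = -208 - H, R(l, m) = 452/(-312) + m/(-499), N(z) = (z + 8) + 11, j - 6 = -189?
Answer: -38922/9468023 ≈ -0.0041109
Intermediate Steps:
j = -183 (j = 6 - 189 = -183)
N(z) = 19 + z (N(z) = (8 + z) + 11 = 19 + z)
R(l, m) = -113/78 - m/499 (R(l, m) = 452*(-1/312) + m*(-1/499) = -113/78 - m/499)
1/(S(N(15)) + R(j, -13*8 + 8)) = 1/((-208 - (19 + 15)) + (-113/78 - (-13*8 + 8)/499)) = 1/((-208 - 1*34) + (-113/78 - (-104 + 8)/499)) = 1/((-208 - 34) + (-113/78 - 1/499*(-96))) = 1/(-242 + (-113/78 + 96/499)) = 1/(-242 - 48899/38922) = 1/(-9468023/38922) = -38922/9468023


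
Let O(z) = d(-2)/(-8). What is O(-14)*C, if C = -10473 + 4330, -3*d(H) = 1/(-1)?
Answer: 6143/24 ≈ 255.96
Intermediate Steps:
d(H) = ⅓ (d(H) = -⅓/(-1) = -⅓*(-1) = ⅓)
O(z) = -1/24 (O(z) = (⅓)/(-8) = (⅓)*(-⅛) = -1/24)
C = -6143
O(-14)*C = -1/24*(-6143) = 6143/24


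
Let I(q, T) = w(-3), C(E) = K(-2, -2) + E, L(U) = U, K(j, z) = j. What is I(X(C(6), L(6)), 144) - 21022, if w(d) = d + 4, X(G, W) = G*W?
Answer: -21021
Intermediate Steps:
C(E) = -2 + E
w(d) = 4 + d
I(q, T) = 1 (I(q, T) = 4 - 3 = 1)
I(X(C(6), L(6)), 144) - 21022 = 1 - 21022 = -21021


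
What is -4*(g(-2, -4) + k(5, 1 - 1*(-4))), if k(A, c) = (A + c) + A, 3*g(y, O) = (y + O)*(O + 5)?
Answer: -52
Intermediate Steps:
g(y, O) = (5 + O)*(O + y)/3 (g(y, O) = ((y + O)*(O + 5))/3 = ((O + y)*(5 + O))/3 = ((5 + O)*(O + y))/3 = (5 + O)*(O + y)/3)
k(A, c) = c + 2*A
-4*(g(-2, -4) + k(5, 1 - 1*(-4))) = -4*(((⅓)*(-4)² + (5/3)*(-4) + (5/3)*(-2) + (⅓)*(-4)*(-2)) + ((1 - 1*(-4)) + 2*5)) = -4*(((⅓)*16 - 20/3 - 10/3 + 8/3) + ((1 + 4) + 10)) = -4*((16/3 - 20/3 - 10/3 + 8/3) + (5 + 10)) = -4*(-2 + 15) = -4*13 = -52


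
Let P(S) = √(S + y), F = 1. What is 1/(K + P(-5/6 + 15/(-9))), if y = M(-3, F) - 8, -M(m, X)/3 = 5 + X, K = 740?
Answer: 1480/1095257 - I*√114/1095257 ≈ 0.0013513 - 9.7485e-6*I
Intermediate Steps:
M(m, X) = -15 - 3*X (M(m, X) = -3*(5 + X) = -15 - 3*X)
y = -26 (y = (-15 - 3*1) - 8 = (-15 - 3) - 8 = -18 - 8 = -26)
P(S) = √(-26 + S) (P(S) = √(S - 26) = √(-26 + S))
1/(K + P(-5/6 + 15/(-9))) = 1/(740 + √(-26 + (-5/6 + 15/(-9)))) = 1/(740 + √(-26 + (-5*⅙ + 15*(-⅑)))) = 1/(740 + √(-26 + (-⅚ - 5/3))) = 1/(740 + √(-26 - 5/2)) = 1/(740 + √(-57/2)) = 1/(740 + I*√114/2)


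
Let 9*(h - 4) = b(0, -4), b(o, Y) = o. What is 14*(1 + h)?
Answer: 70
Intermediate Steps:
h = 4 (h = 4 + (⅑)*0 = 4 + 0 = 4)
14*(1 + h) = 14*(1 + 4) = 14*5 = 70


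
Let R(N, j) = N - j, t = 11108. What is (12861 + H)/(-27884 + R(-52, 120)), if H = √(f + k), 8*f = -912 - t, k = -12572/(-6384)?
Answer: -4287/9352 - I*√19500897/3198384 ≈ -0.4584 - 0.0013807*I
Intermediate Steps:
k = 449/228 (k = -12572*(-1/6384) = 449/228 ≈ 1.9693)
f = -3005/2 (f = (-912 - 1*11108)/8 = (-912 - 11108)/8 = (⅛)*(-12020) = -3005/2 ≈ -1502.5)
H = I*√19500897/114 (H = √(-3005/2 + 449/228) = √(-342121/228) = I*√19500897/114 ≈ 38.737*I)
(12861 + H)/(-27884 + R(-52, 120)) = (12861 + I*√19500897/114)/(-27884 + (-52 - 1*120)) = (12861 + I*√19500897/114)/(-27884 + (-52 - 120)) = (12861 + I*√19500897/114)/(-27884 - 172) = (12861 + I*√19500897/114)/(-28056) = (12861 + I*√19500897/114)*(-1/28056) = -4287/9352 - I*√19500897/3198384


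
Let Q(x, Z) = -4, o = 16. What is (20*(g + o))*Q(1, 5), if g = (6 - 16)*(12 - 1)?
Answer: 7520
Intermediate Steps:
g = -110 (g = -10*11 = -110)
(20*(g + o))*Q(1, 5) = (20*(-110 + 16))*(-4) = (20*(-94))*(-4) = -1880*(-4) = 7520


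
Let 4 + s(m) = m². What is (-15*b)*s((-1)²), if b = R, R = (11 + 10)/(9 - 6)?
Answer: 315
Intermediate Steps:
R = 7 (R = 21/3 = 21*(⅓) = 7)
s(m) = -4 + m²
b = 7
(-15*b)*s((-1)²) = (-15*7)*(-4 + ((-1)²)²) = -105*(-4 + 1²) = -105*(-4 + 1) = -105*(-3) = 315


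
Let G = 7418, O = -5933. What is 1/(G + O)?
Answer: 1/1485 ≈ 0.00067340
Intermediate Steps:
1/(G + O) = 1/(7418 - 5933) = 1/1485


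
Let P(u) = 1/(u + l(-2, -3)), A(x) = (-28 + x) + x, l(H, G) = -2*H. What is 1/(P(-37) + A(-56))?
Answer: -33/4621 ≈ -0.0071413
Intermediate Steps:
A(x) = -28 + 2*x
P(u) = 1/(4 + u) (P(u) = 1/(u - 2*(-2)) = 1/(u + 4) = 1/(4 + u))
1/(P(-37) + A(-56)) = 1/(1/(4 - 37) + (-28 + 2*(-56))) = 1/(1/(-33) + (-28 - 112)) = 1/(-1/33 - 140) = 1/(-4621/33) = -33/4621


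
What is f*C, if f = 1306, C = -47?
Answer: -61382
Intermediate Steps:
f*C = 1306*(-47) = -61382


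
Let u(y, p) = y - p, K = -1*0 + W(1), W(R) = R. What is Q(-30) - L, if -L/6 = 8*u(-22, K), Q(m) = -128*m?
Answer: 2736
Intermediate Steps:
K = 1 (K = -1*0 + 1 = 0 + 1 = 1)
L = 1104 (L = -48*(-22 - 1*1) = -48*(-22 - 1) = -48*(-23) = -6*(-184) = 1104)
Q(-30) - L = -128*(-30) - 1*1104 = 3840 - 1104 = 2736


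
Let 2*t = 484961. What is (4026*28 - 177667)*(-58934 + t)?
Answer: -23838652327/2 ≈ -1.1919e+10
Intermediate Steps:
t = 484961/2 (t = (1/2)*484961 = 484961/2 ≈ 2.4248e+5)
(4026*28 - 177667)*(-58934 + t) = (4026*28 - 177667)*(-58934 + 484961/2) = (112728 - 177667)*(367093/2) = -64939*367093/2 = -23838652327/2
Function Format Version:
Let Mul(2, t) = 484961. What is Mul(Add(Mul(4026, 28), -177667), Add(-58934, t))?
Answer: Rational(-23838652327, 2) ≈ -1.1919e+10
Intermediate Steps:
t = Rational(484961, 2) (t = Mul(Rational(1, 2), 484961) = Rational(484961, 2) ≈ 2.4248e+5)
Mul(Add(Mul(4026, 28), -177667), Add(-58934, t)) = Mul(Add(Mul(4026, 28), -177667), Add(-58934, Rational(484961, 2))) = Mul(Add(112728, -177667), Rational(367093, 2)) = Mul(-64939, Rational(367093, 2)) = Rational(-23838652327, 2)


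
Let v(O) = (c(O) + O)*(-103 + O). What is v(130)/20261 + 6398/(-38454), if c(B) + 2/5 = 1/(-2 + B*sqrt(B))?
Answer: 4511494436117/713214925355010 + 585*sqrt(130)/7418889326 ≈ 0.0063265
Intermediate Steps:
c(B) = -2/5 + 1/(-2 + B**(3/2)) (c(B) = -2/5 + 1/(-2 + B*sqrt(B)) = -2/5 + 1/(-2 + B**(3/2)))
v(O) = (-103 + O)*(O + (9 - 2*O**(3/2))/(5*(-2 + O**(3/2)))) (v(O) = ((9 - 2*O**(3/2))/(5*(-2 + O**(3/2))) + O)*(-103 + O) = (O + (9 - 2*O**(3/2))/(5*(-2 + O**(3/2))))*(-103 + O) = (-103 + O)*(O + (9 - 2*O**(3/2))/(5*(-2 + O**(3/2)))))
v(130)/20261 + 6398/(-38454) = ((-927 - 8737300*sqrt(130) - 10*130**2 + 5*130**(7/2) + 206*130**(3/2) + 1039*130)/(5*(-2 + 130**(3/2))))/20261 + 6398/(-38454) = ((-927 - 8737300*sqrt(130) - 10*16900 + 5*(2197000*sqrt(130)) + 206*(130*sqrt(130)) + 135070)/(5*(-2 + 130*sqrt(130))))*(1/20261) + 6398*(-1/38454) = ((-927 - 8737300*sqrt(130) - 169000 + 10985000*sqrt(130) + 26780*sqrt(130) + 135070)/(5*(-2 + 130*sqrt(130))))*(1/20261) - 3199/19227 = ((-34857 + 2274480*sqrt(130))/(5*(-2 + 130*sqrt(130))))*(1/20261) - 3199/19227 = (-34857 + 2274480*sqrt(130))/(101305*(-2 + 130*sqrt(130))) - 3199/19227 = -3199/19227 + (-34857 + 2274480*sqrt(130))/(101305*(-2 + 130*sqrt(130)))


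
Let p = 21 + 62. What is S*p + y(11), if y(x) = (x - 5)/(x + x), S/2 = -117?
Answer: -213639/11 ≈ -19422.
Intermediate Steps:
S = -234 (S = 2*(-117) = -234)
y(x) = (-5 + x)/(2*x) (y(x) = (-5 + x)/((2*x)) = (-5 + x)*(1/(2*x)) = (-5 + x)/(2*x))
p = 83
S*p + y(11) = -234*83 + (1/2)*(-5 + 11)/11 = -19422 + (1/2)*(1/11)*6 = -19422 + 3/11 = -213639/11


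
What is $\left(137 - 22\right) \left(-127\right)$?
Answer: $-14605$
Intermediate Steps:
$\left(137 - 22\right) \left(-127\right) = 115 \left(-127\right) = -14605$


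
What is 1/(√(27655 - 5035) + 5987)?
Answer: 5987/35821549 - 2*√5655/35821549 ≈ 0.00016294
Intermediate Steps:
1/(√(27655 - 5035) + 5987) = 1/(√22620 + 5987) = 1/(2*√5655 + 5987) = 1/(5987 + 2*√5655)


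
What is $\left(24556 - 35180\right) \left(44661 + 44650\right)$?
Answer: $-948840064$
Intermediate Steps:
$\left(24556 - 35180\right) \left(44661 + 44650\right) = \left(-10624\right) 89311 = -948840064$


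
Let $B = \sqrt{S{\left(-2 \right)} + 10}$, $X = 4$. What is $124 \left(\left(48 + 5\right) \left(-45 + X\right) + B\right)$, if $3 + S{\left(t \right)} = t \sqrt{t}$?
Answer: $-269452 + 124 \sqrt{7 - 2 i \sqrt{2}} \approx -2.6912 \cdot 10^{5} - 65.016 i$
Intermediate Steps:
$S{\left(t \right)} = -3 + t^{\frac{3}{2}}$ ($S{\left(t \right)} = -3 + t \sqrt{t} = -3 + t^{\frac{3}{2}}$)
$B = \sqrt{7 - 2 i \sqrt{2}}$ ($B = \sqrt{\left(-3 + \left(-2\right)^{\frac{3}{2}}\right) + 10} = \sqrt{\left(-3 - 2 i \sqrt{2}\right) + 10} = \sqrt{7 - 2 i \sqrt{2}} \approx 2.6972 - 0.52433 i$)
$124 \left(\left(48 + 5\right) \left(-45 + X\right) + B\right) = 124 \left(\left(48 + 5\right) \left(-45 + 4\right) + \sqrt{7 - 2 i \sqrt{2}}\right) = 124 \left(53 \left(-41\right) + \sqrt{7 - 2 i \sqrt{2}}\right) = 124 \left(-2173 + \sqrt{7 - 2 i \sqrt{2}}\right) = -269452 + 124 \sqrt{7 - 2 i \sqrt{2}}$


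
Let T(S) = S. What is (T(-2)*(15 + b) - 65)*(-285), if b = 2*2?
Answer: 29355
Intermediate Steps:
b = 4
(T(-2)*(15 + b) - 65)*(-285) = (-2*(15 + 4) - 65)*(-285) = (-2*19 - 65)*(-285) = (-38 - 65)*(-285) = -103*(-285) = 29355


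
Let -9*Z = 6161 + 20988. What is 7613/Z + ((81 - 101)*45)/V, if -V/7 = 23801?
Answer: -11390977719/4523213443 ≈ -2.5183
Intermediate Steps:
V = -166607 (V = -7*23801 = -166607)
Z = -27149/9 (Z = -(6161 + 20988)/9 = -⅑*27149 = -27149/9 ≈ -3016.6)
7613/Z + ((81 - 101)*45)/V = 7613/(-27149/9) + ((81 - 101)*45)/(-166607) = 7613*(-9/27149) - 20*45*(-1/166607) = -68517/27149 - 900*(-1/166607) = -68517/27149 + 900/166607 = -11390977719/4523213443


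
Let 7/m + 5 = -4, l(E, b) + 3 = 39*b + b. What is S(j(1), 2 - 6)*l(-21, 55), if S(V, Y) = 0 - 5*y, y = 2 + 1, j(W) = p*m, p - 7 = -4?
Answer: -32955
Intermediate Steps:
p = 3 (p = 7 - 4 = 3)
l(E, b) = -3 + 40*b (l(E, b) = -3 + (39*b + b) = -3 + 40*b)
m = -7/9 (m = 7/(-5 - 4) = 7/(-9) = 7*(-1/9) = -7/9 ≈ -0.77778)
j(W) = -7/3 (j(W) = 3*(-7/9) = -7/3)
y = 3
S(V, Y) = -15 (S(V, Y) = 0 - 5*3 = 0 - 15 = -15)
S(j(1), 2 - 6)*l(-21, 55) = -15*(-3 + 40*55) = -15*(-3 + 2200) = -15*2197 = -32955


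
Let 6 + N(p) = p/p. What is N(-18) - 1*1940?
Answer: -1945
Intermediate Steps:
N(p) = -5 (N(p) = -6 + p/p = -6 + 1 = -5)
N(-18) - 1*1940 = -5 - 1*1940 = -5 - 1940 = -1945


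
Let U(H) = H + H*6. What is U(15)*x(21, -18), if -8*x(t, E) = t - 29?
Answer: 105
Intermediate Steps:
x(t, E) = 29/8 - t/8 (x(t, E) = -(t - 29)/8 = -(-29 + t)/8 = 29/8 - t/8)
U(H) = 7*H (U(H) = H + 6*H = 7*H)
U(15)*x(21, -18) = (7*15)*(29/8 - ⅛*21) = 105*(29/8 - 21/8) = 105*1 = 105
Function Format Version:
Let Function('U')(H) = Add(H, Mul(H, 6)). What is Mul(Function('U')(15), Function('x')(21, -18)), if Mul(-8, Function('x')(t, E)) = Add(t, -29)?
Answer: 105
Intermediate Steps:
Function('x')(t, E) = Add(Rational(29, 8), Mul(Rational(-1, 8), t)) (Function('x')(t, E) = Mul(Rational(-1, 8), Add(t, -29)) = Mul(Rational(-1, 8), Add(-29, t)) = Add(Rational(29, 8), Mul(Rational(-1, 8), t)))
Function('U')(H) = Mul(7, H) (Function('U')(H) = Add(H, Mul(6, H)) = Mul(7, H))
Mul(Function('U')(15), Function('x')(21, -18)) = Mul(Mul(7, 15), Add(Rational(29, 8), Mul(Rational(-1, 8), 21))) = Mul(105, Add(Rational(29, 8), Rational(-21, 8))) = Mul(105, 1) = 105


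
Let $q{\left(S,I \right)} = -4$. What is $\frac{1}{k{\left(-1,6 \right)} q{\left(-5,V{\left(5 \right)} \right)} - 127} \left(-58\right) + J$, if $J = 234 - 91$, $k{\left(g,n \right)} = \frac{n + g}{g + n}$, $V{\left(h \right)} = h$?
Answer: $\frac{18791}{131} \approx 143.44$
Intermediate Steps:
$k{\left(g,n \right)} = 1$ ($k{\left(g,n \right)} = \frac{g + n}{g + n} = 1$)
$J = 143$
$\frac{1}{k{\left(-1,6 \right)} q{\left(-5,V{\left(5 \right)} \right)} - 127} \left(-58\right) + J = \frac{1}{1 \left(-4\right) - 127} \left(-58\right) + 143 = \frac{1}{-4 - 127} \left(-58\right) + 143 = \frac{1}{-131} \left(-58\right) + 143 = \left(- \frac{1}{131}\right) \left(-58\right) + 143 = \frac{58}{131} + 143 = \frac{18791}{131}$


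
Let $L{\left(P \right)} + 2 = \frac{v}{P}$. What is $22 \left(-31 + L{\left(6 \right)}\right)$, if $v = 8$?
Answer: $- \frac{2090}{3} \approx -696.67$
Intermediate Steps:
$L{\left(P \right)} = -2 + \frac{8}{P}$
$22 \left(-31 + L{\left(6 \right)}\right) = 22 \left(-31 - \left(2 - \frac{8}{6}\right)\right) = 22 \left(-31 + \left(-2 + 8 \cdot \frac{1}{6}\right)\right) = 22 \left(-31 + \left(-2 + \frac{4}{3}\right)\right) = 22 \left(-31 - \frac{2}{3}\right) = 22 \left(- \frac{95}{3}\right) = - \frac{2090}{3}$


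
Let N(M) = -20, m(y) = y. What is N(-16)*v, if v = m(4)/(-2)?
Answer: 40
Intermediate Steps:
v = -2 (v = 4/(-2) = -½*4 = -2)
N(-16)*v = -20*(-2) = 40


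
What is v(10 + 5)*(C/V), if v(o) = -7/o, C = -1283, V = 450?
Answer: 8981/6750 ≈ 1.3305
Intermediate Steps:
v(10 + 5)*(C/V) = (-7/(10 + 5))*(-1283/450) = (-7/15)*(-1283*1/450) = -7*1/15*(-1283/450) = -7/15*(-1283/450) = 8981/6750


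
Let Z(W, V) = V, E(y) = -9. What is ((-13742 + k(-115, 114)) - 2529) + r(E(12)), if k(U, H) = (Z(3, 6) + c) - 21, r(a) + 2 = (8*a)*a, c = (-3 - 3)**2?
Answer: -15604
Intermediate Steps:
c = 36 (c = (-6)**2 = 36)
r(a) = -2 + 8*a**2 (r(a) = -2 + (8*a)*a = -2 + 8*a**2)
k(U, H) = 21 (k(U, H) = (6 + 36) - 21 = 42 - 21 = 21)
((-13742 + k(-115, 114)) - 2529) + r(E(12)) = ((-13742 + 21) - 2529) + (-2 + 8*(-9)**2) = (-13721 - 2529) + (-2 + 8*81) = -16250 + (-2 + 648) = -16250 + 646 = -15604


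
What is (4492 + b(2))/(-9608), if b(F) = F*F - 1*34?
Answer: -2231/4804 ≈ -0.46440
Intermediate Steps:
b(F) = -34 + F**2 (b(F) = F**2 - 34 = -34 + F**2)
(4492 + b(2))/(-9608) = (4492 + (-34 + 2**2))/(-9608) = (4492 + (-34 + 4))*(-1/9608) = (4492 - 30)*(-1/9608) = 4462*(-1/9608) = -2231/4804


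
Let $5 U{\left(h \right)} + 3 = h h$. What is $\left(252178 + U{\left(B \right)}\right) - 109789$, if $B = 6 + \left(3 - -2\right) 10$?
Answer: $\frac{715078}{5} \approx 1.4302 \cdot 10^{5}$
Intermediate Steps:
$B = 56$ ($B = 6 + \left(3 + 2\right) 10 = 6 + 5 \cdot 10 = 6 + 50 = 56$)
$U{\left(h \right)} = - \frac{3}{5} + \frac{h^{2}}{5}$ ($U{\left(h \right)} = - \frac{3}{5} + \frac{h h}{5} = - \frac{3}{5} + \frac{h^{2}}{5}$)
$\left(252178 + U{\left(B \right)}\right) - 109789 = \left(252178 - \left(\frac{3}{5} - \frac{56^{2}}{5}\right)\right) - 109789 = \left(252178 + \left(- \frac{3}{5} + \frac{1}{5} \cdot 3136\right)\right) - 109789 = \left(252178 + \left(- \frac{3}{5} + \frac{3136}{5}\right)\right) - 109789 = \left(252178 + \frac{3133}{5}\right) - 109789 = \frac{1264023}{5} - 109789 = \frac{715078}{5}$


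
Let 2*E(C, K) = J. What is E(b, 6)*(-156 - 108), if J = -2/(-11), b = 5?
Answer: -24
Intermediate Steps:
J = 2/11 (J = -2*(-1/11) = 2/11 ≈ 0.18182)
E(C, K) = 1/11 (E(C, K) = (½)*(2/11) = 1/11)
E(b, 6)*(-156 - 108) = (-156 - 108)/11 = (1/11)*(-264) = -24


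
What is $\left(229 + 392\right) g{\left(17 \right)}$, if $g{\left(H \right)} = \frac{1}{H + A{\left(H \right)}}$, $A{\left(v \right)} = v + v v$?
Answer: $\frac{621}{323} \approx 1.9226$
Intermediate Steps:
$A{\left(v \right)} = v + v^{2}$
$g{\left(H \right)} = \frac{1}{H + H \left(1 + H\right)}$
$\left(229 + 392\right) g{\left(17 \right)} = \left(229 + 392\right) \frac{1}{17 \left(2 + 17\right)} = 621 \frac{1}{17 \cdot 19} = 621 \cdot \frac{1}{17} \cdot \frac{1}{19} = 621 \cdot \frac{1}{323} = \frac{621}{323}$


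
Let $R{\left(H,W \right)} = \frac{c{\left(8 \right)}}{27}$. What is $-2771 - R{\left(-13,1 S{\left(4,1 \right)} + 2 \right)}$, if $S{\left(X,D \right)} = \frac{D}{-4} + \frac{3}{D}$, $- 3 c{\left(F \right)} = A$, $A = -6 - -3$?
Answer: $- \frac{74818}{27} \approx -2771.0$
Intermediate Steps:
$A = -3$ ($A = -6 + 3 = -3$)
$c{\left(F \right)} = 1$ ($c{\left(F \right)} = \left(- \frac{1}{3}\right) \left(-3\right) = 1$)
$S{\left(X,D \right)} = \frac{3}{D} - \frac{D}{4}$ ($S{\left(X,D \right)} = D \left(- \frac{1}{4}\right) + \frac{3}{D} = - \frac{D}{4} + \frac{3}{D} = \frac{3}{D} - \frac{D}{4}$)
$R{\left(H,W \right)} = \frac{1}{27}$ ($R{\left(H,W \right)} = 1 \cdot \frac{1}{27} = \frac{1}{27}$)
$-2771 - R{\left(-13,1 S{\left(4,1 \right)} + 2 \right)} = -2771 - \frac{1}{27} = - \frac{74818}{27}$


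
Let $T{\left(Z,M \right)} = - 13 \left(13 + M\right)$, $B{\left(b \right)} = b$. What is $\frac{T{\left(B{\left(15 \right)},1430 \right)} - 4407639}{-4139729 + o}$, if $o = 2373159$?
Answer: $\frac{2213199}{883285} \approx 2.5056$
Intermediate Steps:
$T{\left(Z,M \right)} = -169 - 13 M$
$\frac{T{\left(B{\left(15 \right)},1430 \right)} - 4407639}{-4139729 + o} = \frac{\left(-169 - 18590\right) - 4407639}{-4139729 + 2373159} = \frac{\left(-169 - 18590\right) - 4407639}{-1766570} = \left(-18759 - 4407639\right) \left(- \frac{1}{1766570}\right) = \left(-4426398\right) \left(- \frac{1}{1766570}\right) = \frac{2213199}{883285}$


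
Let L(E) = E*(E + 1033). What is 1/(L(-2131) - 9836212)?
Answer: -1/7496374 ≈ -1.3340e-7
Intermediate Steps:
L(E) = E*(1033 + E)
1/(L(-2131) - 9836212) = 1/(-2131*(1033 - 2131) - 9836212) = 1/(-2131*(-1098) - 9836212) = 1/(2339838 - 9836212) = 1/(-7496374) = -1/7496374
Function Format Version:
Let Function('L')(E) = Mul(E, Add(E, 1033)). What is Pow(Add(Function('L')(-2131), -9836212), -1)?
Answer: Rational(-1, 7496374) ≈ -1.3340e-7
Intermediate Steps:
Function('L')(E) = Mul(E, Add(1033, E))
Pow(Add(Function('L')(-2131), -9836212), -1) = Pow(Add(Mul(-2131, Add(1033, -2131)), -9836212), -1) = Pow(Add(Mul(-2131, -1098), -9836212), -1) = Pow(Add(2339838, -9836212), -1) = Pow(-7496374, -1) = Rational(-1, 7496374)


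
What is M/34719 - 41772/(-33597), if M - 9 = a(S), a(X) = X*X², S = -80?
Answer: -583373317/43202009 ≈ -13.503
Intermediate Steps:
a(X) = X³
M = -511991 (M = 9 + (-80)³ = 9 - 512000 = -511991)
M/34719 - 41772/(-33597) = -511991/34719 - 41772/(-33597) = -511991*1/34719 - 41772*(-1/33597) = -511991/34719 + 13924/11199 = -583373317/43202009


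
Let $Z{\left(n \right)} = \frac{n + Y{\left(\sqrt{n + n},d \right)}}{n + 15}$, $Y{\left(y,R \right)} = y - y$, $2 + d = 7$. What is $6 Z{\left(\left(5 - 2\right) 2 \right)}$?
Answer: $\frac{12}{7} \approx 1.7143$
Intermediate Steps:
$d = 5$ ($d = -2 + 7 = 5$)
$Y{\left(y,R \right)} = 0$
$Z{\left(n \right)} = \frac{n}{15 + n}$ ($Z{\left(n \right)} = \frac{n + 0}{n + 15} = \frac{n}{15 + n}$)
$6 Z{\left(\left(5 - 2\right) 2 \right)} = 6 \frac{\left(5 - 2\right) 2}{15 + \left(5 - 2\right) 2} = 6 \frac{3 \cdot 2}{15 + 3 \cdot 2} = 6 \frac{6}{15 + 6} = 6 \cdot \frac{6}{21} = 6 \cdot 6 \cdot \frac{1}{21} = 6 \cdot \frac{2}{7} = \frac{12}{7}$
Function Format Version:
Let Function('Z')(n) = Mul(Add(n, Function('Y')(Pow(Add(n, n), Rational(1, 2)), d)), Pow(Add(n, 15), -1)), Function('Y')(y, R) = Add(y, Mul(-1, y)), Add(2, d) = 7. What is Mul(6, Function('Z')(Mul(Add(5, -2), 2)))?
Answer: Rational(12, 7) ≈ 1.7143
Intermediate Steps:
d = 5 (d = Add(-2, 7) = 5)
Function('Y')(y, R) = 0
Function('Z')(n) = Mul(n, Pow(Add(15, n), -1)) (Function('Z')(n) = Mul(Add(n, 0), Pow(Add(n, 15), -1)) = Mul(n, Pow(Add(15, n), -1)))
Mul(6, Function('Z')(Mul(Add(5, -2), 2))) = Mul(6, Mul(Mul(Add(5, -2), 2), Pow(Add(15, Mul(Add(5, -2), 2)), -1))) = Mul(6, Mul(Mul(3, 2), Pow(Add(15, Mul(3, 2)), -1))) = Mul(6, Mul(6, Pow(Add(15, 6), -1))) = Mul(6, Mul(6, Pow(21, -1))) = Mul(6, Mul(6, Rational(1, 21))) = Mul(6, Rational(2, 7)) = Rational(12, 7)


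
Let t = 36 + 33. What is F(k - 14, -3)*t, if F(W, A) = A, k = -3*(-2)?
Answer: -207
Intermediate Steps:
k = 6
t = 69
F(k - 14, -3)*t = -3*69 = -207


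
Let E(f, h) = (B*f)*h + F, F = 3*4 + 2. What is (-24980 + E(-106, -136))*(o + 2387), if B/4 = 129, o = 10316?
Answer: 94176104070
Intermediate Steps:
B = 516 (B = 4*129 = 516)
F = 14 (F = 12 + 2 = 14)
E(f, h) = 14 + 516*f*h (E(f, h) = (516*f)*h + 14 = 516*f*h + 14 = 14 + 516*f*h)
(-24980 + E(-106, -136))*(o + 2387) = (-24980 + (14 + 516*(-106)*(-136)))*(10316 + 2387) = (-24980 + (14 + 7438656))*12703 = (-24980 + 7438670)*12703 = 7413690*12703 = 94176104070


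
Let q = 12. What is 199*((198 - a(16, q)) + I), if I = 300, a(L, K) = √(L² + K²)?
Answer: 95122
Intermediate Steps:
a(L, K) = √(K² + L²)
199*((198 - a(16, q)) + I) = 199*((198 - √(12² + 16²)) + 300) = 199*((198 - √(144 + 256)) + 300) = 199*((198 - √400) + 300) = 199*((198 - 1*20) + 300) = 199*((198 - 20) + 300) = 199*(178 + 300) = 199*478 = 95122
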